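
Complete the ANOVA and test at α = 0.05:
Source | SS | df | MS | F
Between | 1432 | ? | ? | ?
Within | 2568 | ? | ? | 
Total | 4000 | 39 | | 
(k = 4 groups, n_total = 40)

df_between = 3, df_within = 36. MS_between = 477.33, MS_within = 71.33. F = 6.692, F_crit ≈ 2.866. Reject H₀.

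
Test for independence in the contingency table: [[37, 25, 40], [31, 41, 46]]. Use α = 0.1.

χ² = 3.683. df = 2, critical = 4.605. Fail to reject H₀. No evidence of dependence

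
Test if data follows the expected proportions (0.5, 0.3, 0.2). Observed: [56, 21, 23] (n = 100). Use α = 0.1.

Expected: [50.0, 30.0, 20.0]. χ² = 3.87. df = 2, critical = 4.605. Fail to reject H₀.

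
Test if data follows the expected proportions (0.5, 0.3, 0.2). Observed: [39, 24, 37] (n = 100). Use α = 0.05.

Expected: [50.0, 30.0, 20.0]. χ² = 18.07. df = 2, critical = 5.991. Reject H₀.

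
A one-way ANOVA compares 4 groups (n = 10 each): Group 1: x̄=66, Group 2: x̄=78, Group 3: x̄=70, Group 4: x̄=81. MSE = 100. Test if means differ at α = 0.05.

Grand mean = 73.75. SS_between = 1447.5, MS_between = 482.5. F = 4.825, F_crit ≈ 2.866. Reject H₀.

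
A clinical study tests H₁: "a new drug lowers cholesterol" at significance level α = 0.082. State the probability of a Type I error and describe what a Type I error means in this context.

P(Type I error) = α = 0.082. A Type I error is rejecting H₀ when H₀ is actually true (false positive) — here, concluding that a new drug lowers cholesterol when in fact this is not the case. Consequence: approving an ineffective drug — patients take a useless medication and may skip effective alternatives.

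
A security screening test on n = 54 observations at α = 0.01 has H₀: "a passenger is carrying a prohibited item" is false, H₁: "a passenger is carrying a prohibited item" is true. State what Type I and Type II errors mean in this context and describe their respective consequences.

Type I (false positive): concluding that a passenger is carrying a prohibited item when it is not — detaining an innocent passenger — delay and inconvenience. Type II (false negative): failing to conclude that a passenger is carrying a prohibited item when it is — letting a prohibited item through — security breach. Which is costlier depends on domain priorities and is a judgement call rather than a statistical fact.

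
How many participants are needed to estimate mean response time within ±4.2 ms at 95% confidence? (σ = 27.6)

n = (z*σ/E)² = (1.96×27.6/4.2)² = 165.9 → n = 166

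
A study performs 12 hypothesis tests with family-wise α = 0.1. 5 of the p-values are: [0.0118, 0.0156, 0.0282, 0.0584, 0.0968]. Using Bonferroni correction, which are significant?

Bonferroni α = 0.1/12 = 0.00833. None of the given p-values are significant.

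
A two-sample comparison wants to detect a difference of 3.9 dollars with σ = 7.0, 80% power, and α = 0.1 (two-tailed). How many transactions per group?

n per group = 2(z_α/2 + z_β)²σ²/d² = 2×(1.645 + 0.84)²×7.0²/3.9² = 39.8 → n = 40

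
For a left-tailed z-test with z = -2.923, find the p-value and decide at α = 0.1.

p = P(Z < -2.923) = Φ(-2.923) ≈ 0.0017. Since p < 0.1, reject H₀ (significant) at α = 0.1.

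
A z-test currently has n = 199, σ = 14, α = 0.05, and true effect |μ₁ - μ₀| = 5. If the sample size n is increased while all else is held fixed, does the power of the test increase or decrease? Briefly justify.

Power increases: a larger n shrinks the standard error σ/√n, moving the sampling distribution under H₁ further from the critical value.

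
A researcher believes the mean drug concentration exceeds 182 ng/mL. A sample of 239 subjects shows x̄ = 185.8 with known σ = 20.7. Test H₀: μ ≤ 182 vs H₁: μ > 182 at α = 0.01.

z = 2.838. Critical value: 2.33. Reject H₀.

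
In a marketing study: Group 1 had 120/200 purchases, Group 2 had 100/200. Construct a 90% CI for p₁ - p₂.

p̂₁ = 0.6, p̂₂ = 0.5. Difference = 0.1. CI = (0.019, 0.181)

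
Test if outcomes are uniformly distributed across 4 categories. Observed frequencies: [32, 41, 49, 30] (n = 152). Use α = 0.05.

Expected = 38 each. χ² = Σ(O-E)²/E = 6.053. df = 3, critical value = 7.815. Fail to reject H₀.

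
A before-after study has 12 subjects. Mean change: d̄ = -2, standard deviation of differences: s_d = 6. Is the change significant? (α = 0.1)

t = d̄/(s_d/√n) = -2/(6/√12) = -1.155. df = 11, critical t = ±1.796. Fail to reject H₀.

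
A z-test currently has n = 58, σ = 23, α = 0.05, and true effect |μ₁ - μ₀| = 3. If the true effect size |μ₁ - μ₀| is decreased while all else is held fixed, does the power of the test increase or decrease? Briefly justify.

Power decreases: a smaller true effect decreases the non-centrality λ = |μ₁ - μ₀|/(σ/√n).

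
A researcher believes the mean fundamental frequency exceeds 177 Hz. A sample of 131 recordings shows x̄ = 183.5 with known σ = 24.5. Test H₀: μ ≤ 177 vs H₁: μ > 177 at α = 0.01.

z = 3.037. Critical value: 2.33. Reject H₀.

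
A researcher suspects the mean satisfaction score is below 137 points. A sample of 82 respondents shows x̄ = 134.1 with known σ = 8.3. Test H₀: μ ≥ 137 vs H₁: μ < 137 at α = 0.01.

z = -3.164. Critical value: -2.33. Reject H₀.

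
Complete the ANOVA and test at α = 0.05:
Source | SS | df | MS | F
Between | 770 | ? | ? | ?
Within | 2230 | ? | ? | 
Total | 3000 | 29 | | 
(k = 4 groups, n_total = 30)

df_between = 3, df_within = 26. MS_between = 256.67, MS_within = 85.77. F = 2.993, F_crit ≈ 2.975. Reject H₀.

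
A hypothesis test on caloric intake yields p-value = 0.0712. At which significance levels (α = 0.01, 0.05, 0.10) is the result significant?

p = 0.0712. Significant at: α = 0.1.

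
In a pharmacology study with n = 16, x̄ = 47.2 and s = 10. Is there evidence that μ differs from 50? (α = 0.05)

t = (x̄ - μ₀)/(s/√n) = (47.2 - 50)/(10/√16) = -1.12. df = 15, critical t = ±2.131. Fail to reject H₀.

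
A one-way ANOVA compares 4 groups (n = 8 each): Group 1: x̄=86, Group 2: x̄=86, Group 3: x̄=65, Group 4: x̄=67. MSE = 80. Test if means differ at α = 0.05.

Grand mean = 76.0. SS_between = 3216.0, MS_between = 1072.0. F = 13.4, F_crit ≈ 2.947. Reject H₀.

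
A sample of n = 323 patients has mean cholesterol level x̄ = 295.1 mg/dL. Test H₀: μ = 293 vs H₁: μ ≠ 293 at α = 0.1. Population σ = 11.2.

z = (x̄ - μ₀)/(σ/√n) = (295.1 - 293)/(11.2/√323) = 3.37. Critical value: ±1.645. Since |3.37| > 1.645, Reject H₀.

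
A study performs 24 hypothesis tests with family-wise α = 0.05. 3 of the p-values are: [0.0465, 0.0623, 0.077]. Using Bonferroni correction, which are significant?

Bonferroni α = 0.05/24 = 0.00208. None of the given p-values are significant.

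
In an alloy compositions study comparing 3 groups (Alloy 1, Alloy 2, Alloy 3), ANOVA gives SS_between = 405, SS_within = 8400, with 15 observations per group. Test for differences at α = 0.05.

df_between = 2, df_within = 42. F = MS_between/MS_within = 202.5/200.0 = 1.012. F_crit ≈ 3.22. Fail to reject H₀.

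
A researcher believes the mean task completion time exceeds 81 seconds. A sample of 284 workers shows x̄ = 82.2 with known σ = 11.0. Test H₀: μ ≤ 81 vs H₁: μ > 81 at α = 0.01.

z = 1.838. Critical value: 2.33. Fail to reject H₀.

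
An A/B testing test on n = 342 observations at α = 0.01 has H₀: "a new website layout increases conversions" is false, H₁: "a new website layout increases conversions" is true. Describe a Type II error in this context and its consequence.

Type II error: failing to reject H₀ when it is false — concluding that a new website layout increases conversions is not supported when in fact it is. Consequence: discarding a layout that would have improved conversions — lost revenue.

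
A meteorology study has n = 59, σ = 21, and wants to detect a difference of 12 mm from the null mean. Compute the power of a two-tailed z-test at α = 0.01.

SE = σ/√n = 21/√59 = 2.734. Non-centrality λ = d/SE = 12/2.734 = 4.389. Power ≈ Φ(λ - z_{α/2}) = Φ(4.389 - 2.576) = Φ(1.813) = 0.965.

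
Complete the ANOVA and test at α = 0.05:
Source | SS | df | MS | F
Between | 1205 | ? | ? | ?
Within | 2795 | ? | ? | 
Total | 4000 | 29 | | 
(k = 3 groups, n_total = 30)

df_between = 2, df_within = 27. MS_between = 602.5, MS_within = 103.52. F = 5.82, F_crit ≈ 3.354. Reject H₀.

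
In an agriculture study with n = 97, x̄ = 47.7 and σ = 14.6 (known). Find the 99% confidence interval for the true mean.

CI = x̄ ± z*(σ/√n) = 47.7 ± 2.576(14.6/√97) = 47.7 ± 3.82 = (43.88, 51.52)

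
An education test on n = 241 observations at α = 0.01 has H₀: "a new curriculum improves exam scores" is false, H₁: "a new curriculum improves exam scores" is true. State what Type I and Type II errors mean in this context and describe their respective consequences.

Type I (false positive): concluding that a new curriculum improves exam scores when it is not — adopting a curriculum that gives no real benefit — disruption for nothing. Type II (false negative): failing to conclude that a new curriculum improves exam scores when it is — keeping the old curriculum when the new one would have helped students. Which is costlier depends on domain priorities and is a judgement call rather than a statistical fact.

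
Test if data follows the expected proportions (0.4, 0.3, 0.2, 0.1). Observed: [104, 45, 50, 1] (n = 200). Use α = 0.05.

Expected: [80.0, 60.0, 40.0, 20.0]. χ² = 31.5. df = 3, critical = 7.815. Reject H₀.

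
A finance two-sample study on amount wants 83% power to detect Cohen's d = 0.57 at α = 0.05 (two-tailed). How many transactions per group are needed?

z_{α/2} = 1.96, z_β = Φ⁻¹(0.83) = 0.954. For medium effect (d = 0.57): n per group = 2(z_{α/2} + z_β)²/d² = 2(1.96 + 0.954)²/0.57² = 52.3 → 53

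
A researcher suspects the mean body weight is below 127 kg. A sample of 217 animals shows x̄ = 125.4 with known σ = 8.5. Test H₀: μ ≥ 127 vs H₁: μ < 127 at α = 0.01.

z = -2.773. Critical value: -2.33. Reject H₀.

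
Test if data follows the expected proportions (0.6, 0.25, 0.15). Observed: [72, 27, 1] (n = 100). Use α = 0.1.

Expected: [60.0, 25.0, 15.0]. χ² = 15.627. df = 2, critical = 4.605. Reject H₀.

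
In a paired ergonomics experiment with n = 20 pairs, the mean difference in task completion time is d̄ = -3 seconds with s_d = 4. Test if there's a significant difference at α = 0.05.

t = d̄/(s_d/√n) = -3/(4/√20) = -3.354. df = 19, critical t = ±2.093. Reject H₀.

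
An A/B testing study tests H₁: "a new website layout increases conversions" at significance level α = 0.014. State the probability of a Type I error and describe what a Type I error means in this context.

P(Type I error) = α = 0.014. A Type I error is rejecting H₀ when H₀ is actually true (false positive) — here, concluding that a new website layout increases conversions when in fact this is not the case. Consequence: rolling out a layout that doesn't actually help — wasted engineering effort.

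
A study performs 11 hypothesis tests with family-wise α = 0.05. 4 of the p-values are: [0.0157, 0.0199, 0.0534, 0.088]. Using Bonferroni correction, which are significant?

Bonferroni α = 0.05/11 = 0.00455. None of the given p-values are significant.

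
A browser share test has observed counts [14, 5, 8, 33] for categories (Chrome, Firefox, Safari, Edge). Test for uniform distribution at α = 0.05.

Expected = 15 each. χ² = Σ(O-E)²/E = 31.6. df = 3, critical value = 7.815. Reject H₀.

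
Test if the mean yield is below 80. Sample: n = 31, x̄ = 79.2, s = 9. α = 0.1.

t = (79.2 - 80)/(9/√31) = -0.495, df = 30. Critical t = -1.31. Fail to reject H₀.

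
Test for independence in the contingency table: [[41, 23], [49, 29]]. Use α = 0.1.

χ² = 0.023. df = 1, critical = 2.706. Fail to reject H₀. No evidence of dependence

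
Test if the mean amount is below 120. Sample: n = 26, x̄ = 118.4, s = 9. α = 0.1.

t = (118.4 - 120)/(9/√26) = -0.906, df = 25. Critical t = -1.316. Fail to reject H₀.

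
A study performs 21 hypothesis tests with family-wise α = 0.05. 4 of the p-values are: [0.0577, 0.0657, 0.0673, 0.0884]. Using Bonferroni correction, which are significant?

Bonferroni α = 0.05/21 = 0.00238. None of the given p-values are significant.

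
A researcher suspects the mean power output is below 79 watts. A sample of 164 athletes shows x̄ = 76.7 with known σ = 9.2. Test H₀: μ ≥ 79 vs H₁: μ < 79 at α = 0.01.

z = -3.202. Critical value: -2.33. Reject H₀.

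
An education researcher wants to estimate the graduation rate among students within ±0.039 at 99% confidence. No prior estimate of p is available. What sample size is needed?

Conservative approach: use p = 0.5 (maximizes p(1-p) = 0.25). n = z²(0.25)/E² = 2.576²×0.25/0.039² = 1090.7 → n = 1091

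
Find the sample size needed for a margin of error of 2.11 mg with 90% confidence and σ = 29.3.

n = (z*σ/E)² = (1.645×29.3/2.11)² = 521.8 → n = 522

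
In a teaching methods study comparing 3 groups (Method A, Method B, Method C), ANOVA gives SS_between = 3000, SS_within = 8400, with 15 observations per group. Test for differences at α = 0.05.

df_between = 2, df_within = 42. F = MS_between/MS_within = 1500.0/200.0 = 7.5. F_crit ≈ 3.22. Reject H₀. At least one mean differs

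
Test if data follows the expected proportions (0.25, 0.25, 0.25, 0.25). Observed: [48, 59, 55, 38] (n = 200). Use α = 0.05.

Expected: [50.0, 50.0, 50.0, 50.0]. χ² = 5.08. df = 3, critical = 7.815. Fail to reject H₀.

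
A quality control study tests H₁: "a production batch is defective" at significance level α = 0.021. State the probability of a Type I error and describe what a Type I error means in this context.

P(Type I error) = α = 0.021. A Type I error is rejecting H₀ when H₀ is actually true (false positive) — here, concluding that a production batch is defective when in fact this is not the case. Consequence: scrapping a good batch — wasted material and cost for no reason.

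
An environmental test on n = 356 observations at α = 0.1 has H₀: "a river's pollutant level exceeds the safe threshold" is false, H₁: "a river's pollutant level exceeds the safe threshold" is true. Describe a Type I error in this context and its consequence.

Type I error: rejecting H₀ when it is true — concluding that a river's pollutant level exceeds the safe threshold when in fact it is not. Consequence: shutting down a compliant factory unnecessarily.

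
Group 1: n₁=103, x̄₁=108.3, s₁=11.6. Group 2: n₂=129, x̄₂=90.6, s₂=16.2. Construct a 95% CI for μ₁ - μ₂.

Difference = 17.7. SE = √(11.6²/103 + 16.2²/129) = 1.828. CI = (14.12, 21.28)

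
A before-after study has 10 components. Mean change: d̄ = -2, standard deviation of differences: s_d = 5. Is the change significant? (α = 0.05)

t = d̄/(s_d/√n) = -2/(5/√10) = -1.265. df = 9, critical t = ±2.262. Fail to reject H₀.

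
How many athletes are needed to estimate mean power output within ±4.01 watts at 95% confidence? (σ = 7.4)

n = (z*σ/E)² = (1.96×7.4/4.01)² = 13.1 → n = 14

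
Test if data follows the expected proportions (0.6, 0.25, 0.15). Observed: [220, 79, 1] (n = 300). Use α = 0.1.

Expected: [180.0, 75.0, 45.0]. χ² = 52.124. df = 2, critical = 4.605. Reject H₀.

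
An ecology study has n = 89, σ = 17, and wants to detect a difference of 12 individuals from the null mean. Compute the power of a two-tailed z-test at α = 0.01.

SE = σ/√n = 17/√89 = 1.802. Non-centrality λ = d/SE = 12/1.802 = 6.659. Power ≈ Φ(λ - z_{α/2}) = Φ(6.659 - 2.576) = Φ(4.083) = 1.0.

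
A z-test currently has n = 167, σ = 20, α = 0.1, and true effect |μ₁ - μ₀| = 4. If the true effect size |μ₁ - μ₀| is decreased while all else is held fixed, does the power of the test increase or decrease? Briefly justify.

Power decreases: a smaller true effect decreases the non-centrality λ = |μ₁ - μ₀|/(σ/√n).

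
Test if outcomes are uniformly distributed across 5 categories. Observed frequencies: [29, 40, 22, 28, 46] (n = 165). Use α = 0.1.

Expected = 33 each. χ² = Σ(O-E)²/E = 11.515. df = 4, critical value = 7.779. Reject H₀.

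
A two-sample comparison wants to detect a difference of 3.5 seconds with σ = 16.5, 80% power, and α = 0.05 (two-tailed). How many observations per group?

n per group = 2(z_α/2 + z_β)²σ²/d² = 2×(1.96 + 0.84)²×16.5²/3.5² = 348.5 → n = 349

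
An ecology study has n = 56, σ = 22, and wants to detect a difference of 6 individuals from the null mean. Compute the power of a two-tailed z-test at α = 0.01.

SE = σ/√n = 22/√56 = 2.94. Non-centrality λ = d/SE = 6/2.94 = 2.041. Power ≈ Φ(λ - z_{α/2}) = Φ(2.041 - 2.576) = Φ(-0.535) = 0.296.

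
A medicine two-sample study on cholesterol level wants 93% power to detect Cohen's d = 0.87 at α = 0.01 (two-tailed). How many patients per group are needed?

z_{α/2} = 2.576, z_β = Φ⁻¹(0.93) = 1.476. For large effect (d = 0.87): n per group = 2(z_{α/2} + z_β)²/d² = 2(2.576 + 1.476)²/0.87² = 43.4 → 44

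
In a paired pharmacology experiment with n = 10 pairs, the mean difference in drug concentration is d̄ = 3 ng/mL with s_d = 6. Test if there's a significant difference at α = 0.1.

t = d̄/(s_d/√n) = 3/(6/√10) = 1.581. df = 9, critical t = ±1.833. Fail to reject H₀.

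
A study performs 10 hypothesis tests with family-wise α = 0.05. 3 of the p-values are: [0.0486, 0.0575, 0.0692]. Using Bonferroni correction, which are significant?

Bonferroni α = 0.05/10 = 0.005. None of the given p-values are significant.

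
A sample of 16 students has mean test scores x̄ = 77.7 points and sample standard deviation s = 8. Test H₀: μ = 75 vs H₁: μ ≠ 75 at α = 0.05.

t = (x̄ - μ₀)/(s/√n) = (77.7 - 75)/(8/√16) = 1.35. df = 15, critical t = ±2.131. Fail to reject H₀.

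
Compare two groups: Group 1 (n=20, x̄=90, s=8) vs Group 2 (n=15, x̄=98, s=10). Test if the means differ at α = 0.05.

Pooled sp = 8.9. t = -2.631, df = 33. Critical t = ±2.035. Reject H₀.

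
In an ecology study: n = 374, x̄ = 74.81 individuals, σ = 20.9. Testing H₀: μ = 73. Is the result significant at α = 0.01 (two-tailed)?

z = (74.81 - 73)/(20.9/√374) = 1.675. Since |z| ≤ 2.576, not significant at α = 0.01.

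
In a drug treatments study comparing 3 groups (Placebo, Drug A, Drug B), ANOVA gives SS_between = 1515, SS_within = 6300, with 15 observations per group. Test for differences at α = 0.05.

df_between = 2, df_within = 42. F = MS_between/MS_within = 757.5/150.0 = 5.05. F_crit ≈ 3.22. Reject H₀. At least one mean differs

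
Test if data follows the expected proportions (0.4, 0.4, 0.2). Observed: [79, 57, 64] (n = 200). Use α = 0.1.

Expected: [80.0, 80.0, 40.0]. χ² = 21.025. df = 2, critical = 4.605. Reject H₀.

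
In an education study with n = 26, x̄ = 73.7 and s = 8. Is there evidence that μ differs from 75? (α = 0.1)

t = (x̄ - μ₀)/(s/√n) = (73.7 - 75)/(8/√26) = -0.829. df = 25, critical t = ±1.708. Fail to reject H₀.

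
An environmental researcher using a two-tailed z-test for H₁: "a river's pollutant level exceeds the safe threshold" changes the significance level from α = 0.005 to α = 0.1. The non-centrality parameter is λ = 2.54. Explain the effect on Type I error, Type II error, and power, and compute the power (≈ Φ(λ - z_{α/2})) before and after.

Increasing α from 0.005 to 0.1:
• Type I error rate increases (α is the Type I rate by definition).
• Critical value moves from z_{α/2} = 2.807 to 1.645, so power = Φ(λ - z_{α/2}) goes from Φ(2.54 - 2.807) = 0.395 to Φ(2.54 - 1.645) = 0.815.
• Type II error rate β = 1 - power therefore decreases (0.605 → 0.185).
Appropriate when false negatives are costly — here, allowing unsafe pollution to continue.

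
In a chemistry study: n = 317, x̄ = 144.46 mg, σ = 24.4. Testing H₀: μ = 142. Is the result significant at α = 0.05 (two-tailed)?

z = (144.46 - 142)/(24.4/√317) = 1.795. Since |z| ≤ 1.96, not significant at α = 0.05.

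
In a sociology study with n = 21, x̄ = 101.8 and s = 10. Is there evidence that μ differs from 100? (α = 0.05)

t = (x̄ - μ₀)/(s/√n) = (101.8 - 100)/(10/√21) = 0.825. df = 20, critical t = ±2.086. Fail to reject H₀.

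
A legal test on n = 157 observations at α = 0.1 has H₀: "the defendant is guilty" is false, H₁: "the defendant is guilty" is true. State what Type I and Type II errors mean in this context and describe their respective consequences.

Type I (false positive): concluding that the defendant is guilty when it is not — convicting an innocent person. Type II (false negative): failing to conclude that the defendant is guilty when it is — acquitting a guilty person. Which is costlier depends on domain priorities and is a judgement call rather than a statistical fact.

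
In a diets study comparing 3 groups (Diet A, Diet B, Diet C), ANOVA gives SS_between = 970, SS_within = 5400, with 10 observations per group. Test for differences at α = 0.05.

df_between = 2, df_within = 27. F = MS_between/MS_within = 485.0/200.0 = 2.425. F_crit ≈ 3.354. Fail to reject H₀.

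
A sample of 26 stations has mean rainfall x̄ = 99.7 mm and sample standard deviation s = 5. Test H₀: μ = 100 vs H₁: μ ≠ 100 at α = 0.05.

t = (x̄ - μ₀)/(s/√n) = (99.7 - 100)/(5/√26) = -0.306. df = 25, critical t = ±2.06. Fail to reject H₀.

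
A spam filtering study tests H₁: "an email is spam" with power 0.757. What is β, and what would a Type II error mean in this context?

β = 1 - power = 1 - 0.757 = 0.243. A Type II error is failing to reject H₀ when H₀ is false (false negative) — here, failing to conclude that an email is spam when in fact it is true. Consequence: a spam email lands in the inbox.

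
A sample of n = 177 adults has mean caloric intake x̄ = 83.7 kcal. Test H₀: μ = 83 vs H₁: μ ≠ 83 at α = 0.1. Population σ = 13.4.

z = (x̄ - μ₀)/(σ/√n) = (83.7 - 83)/(13.4/√177) = 0.695. Critical value: ±1.645. Since |0.695| ≤ 1.645, Fail to reject H₀.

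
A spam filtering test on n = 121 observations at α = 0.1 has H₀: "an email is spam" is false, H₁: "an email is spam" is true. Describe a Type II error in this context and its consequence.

Type II error: failing to reject H₀ when it is false — concluding that an email is spam is not supported when in fact it is. Consequence: a spam email lands in the inbox.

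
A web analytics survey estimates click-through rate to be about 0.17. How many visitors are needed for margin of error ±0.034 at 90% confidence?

n = z²p(1-p)/E² = 1.645²×0.17×0.83/0.034² = 330.3 → n = 331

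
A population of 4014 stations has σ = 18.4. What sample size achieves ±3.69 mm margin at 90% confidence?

Without FPC: n₀ = (1.645×18.4/3.69)² = 67.284. With FPC: n = n₀N/(n₀+N-1) = 66.2 → n = 67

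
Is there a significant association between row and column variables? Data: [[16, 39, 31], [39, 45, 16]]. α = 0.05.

χ² = 13.859. df = 2, critical = 5.991. Reject H₀. Variables are dependent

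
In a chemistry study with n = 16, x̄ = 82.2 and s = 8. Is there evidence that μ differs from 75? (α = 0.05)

t = (x̄ - μ₀)/(s/√n) = (82.2 - 75)/(8/√16) = 3.6. df = 15, critical t = ±2.131. Reject H₀.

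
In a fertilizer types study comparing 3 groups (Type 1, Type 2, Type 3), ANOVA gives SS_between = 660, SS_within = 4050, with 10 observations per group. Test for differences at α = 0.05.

df_between = 2, df_within = 27. F = MS_between/MS_within = 330.0/150.0 = 2.2. F_crit ≈ 3.354. Fail to reject H₀.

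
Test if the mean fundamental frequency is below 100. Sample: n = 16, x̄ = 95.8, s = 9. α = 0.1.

t = (95.8 - 100)/(9/√16) = -1.867, df = 15. Critical t = -1.341. Reject H₀.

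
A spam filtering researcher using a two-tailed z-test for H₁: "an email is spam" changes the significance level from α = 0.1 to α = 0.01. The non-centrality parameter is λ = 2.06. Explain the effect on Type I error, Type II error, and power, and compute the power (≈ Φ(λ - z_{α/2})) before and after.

Decreasing α from 0.1 to 0.01:
• Type I error rate decreases (α is the Type I rate by definition).
• Critical value moves from z_{α/2} = 1.645 to 2.576, so power = Φ(λ - z_{α/2}) goes from Φ(2.06 - 1.645) = 0.661 to Φ(2.06 - 2.576) = 0.303.
• Type II error rate β = 1 - power therefore increases (0.339 → 0.697).
Appropriate when false positives are costly — here, a legitimate email is sent to the spam folder and the user misses it.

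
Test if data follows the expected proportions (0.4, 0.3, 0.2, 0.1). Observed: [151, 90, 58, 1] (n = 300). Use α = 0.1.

Expected: [120.0, 90.0, 60.0, 30.0]. χ² = 36.108. df = 3, critical = 6.251. Reject H₀.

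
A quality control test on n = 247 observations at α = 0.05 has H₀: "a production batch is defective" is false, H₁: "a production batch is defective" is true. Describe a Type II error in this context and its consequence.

Type II error: failing to reject H₀ when it is false — concluding that a production batch is defective is not supported when in fact it is. Consequence: shipping a defective batch — faulty products reach customers.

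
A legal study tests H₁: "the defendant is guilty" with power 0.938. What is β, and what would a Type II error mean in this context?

β = 1 - power = 1 - 0.938 = 0.062. A Type II error is failing to reject H₀ when H₀ is false (false negative) — here, failing to conclude that the defendant is guilty when in fact it is true. Consequence: acquitting a guilty person.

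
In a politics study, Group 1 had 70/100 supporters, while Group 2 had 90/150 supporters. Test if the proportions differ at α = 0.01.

p̂₁ = 0.7, p̂₂ = 0.6, pooled p̂ = 0.64. z = 1.614. Critical: ±2.576. Fail to reject H₀.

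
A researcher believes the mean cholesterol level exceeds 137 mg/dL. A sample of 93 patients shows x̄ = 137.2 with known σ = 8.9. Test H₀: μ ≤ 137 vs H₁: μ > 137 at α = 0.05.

z = 0.217. Critical value: 1.645. Fail to reject H₀.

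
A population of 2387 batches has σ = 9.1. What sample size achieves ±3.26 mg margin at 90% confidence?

Without FPC: n₀ = (1.645×9.1/3.26)² = 21.085. With FPC: n = n₀N/(n₀+N-1) = 20.9 → n = 21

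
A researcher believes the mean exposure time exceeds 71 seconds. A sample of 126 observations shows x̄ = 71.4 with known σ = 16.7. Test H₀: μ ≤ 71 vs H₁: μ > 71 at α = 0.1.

z = 0.269. Critical value: 1.28. Fail to reject H₀.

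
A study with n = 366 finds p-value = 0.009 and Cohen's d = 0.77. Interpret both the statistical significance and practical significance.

Statistically significant (p = 0.009 < 0.05). Cohen's d = 0.77 indicates a medium effect size. Both statistical and practical significance should be considered.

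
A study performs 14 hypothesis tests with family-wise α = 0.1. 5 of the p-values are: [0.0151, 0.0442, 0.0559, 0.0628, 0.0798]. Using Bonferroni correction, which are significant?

Bonferroni α = 0.1/14 = 0.00714. None of the given p-values are significant.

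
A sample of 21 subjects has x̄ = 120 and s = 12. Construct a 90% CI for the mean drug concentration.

CI = x̄ ± t*(s/√n) = 120 ± 1.725(12/√21) = (115.48, 124.52)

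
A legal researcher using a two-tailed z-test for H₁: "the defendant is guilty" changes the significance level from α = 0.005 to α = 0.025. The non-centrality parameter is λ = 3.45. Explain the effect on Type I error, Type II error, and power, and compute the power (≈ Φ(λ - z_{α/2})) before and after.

Increasing α from 0.005 to 0.025:
• Type I error rate increases (α is the Type I rate by definition).
• Critical value moves from z_{α/2} = 2.807 to 2.241, so power = Φ(λ - z_{α/2}) goes from Φ(3.45 - 2.807) = 0.74 to Φ(3.45 - 2.241) = 0.887.
• Type II error rate β = 1 - power therefore decreases (0.26 → 0.113).
Appropriate when false negatives are costly — here, acquitting a guilty person.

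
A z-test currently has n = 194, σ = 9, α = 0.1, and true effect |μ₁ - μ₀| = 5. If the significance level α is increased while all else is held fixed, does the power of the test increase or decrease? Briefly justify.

Power increases: a larger α lowers the critical value, so more of the H₁ sampling distribution falls in the rejection region.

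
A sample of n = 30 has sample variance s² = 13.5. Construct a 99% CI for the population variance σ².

df = 29. χ²_{0.005} = 52.336, χ²_{0.995} = 13.121. CI for σ² = ((n-1)s²/χ²_{α/2}, (n-1)s²/χ²_{1-α/2}) = (29·13.5/52.336, 29·13.5/13.121) = (7.48, 29.84)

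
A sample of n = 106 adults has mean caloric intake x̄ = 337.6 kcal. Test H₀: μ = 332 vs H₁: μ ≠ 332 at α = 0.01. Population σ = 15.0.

z = (x̄ - μ₀)/(σ/√n) = (337.6 - 332)/(15.0/√106) = 3.844. Critical value: ±2.576. Since |3.844| > 2.576, Reject H₀.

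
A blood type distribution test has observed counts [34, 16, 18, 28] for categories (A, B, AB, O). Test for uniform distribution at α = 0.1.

Expected = 24 each. χ² = Σ(O-E)²/E = 9.0. df = 3, critical value = 6.251. Reject H₀.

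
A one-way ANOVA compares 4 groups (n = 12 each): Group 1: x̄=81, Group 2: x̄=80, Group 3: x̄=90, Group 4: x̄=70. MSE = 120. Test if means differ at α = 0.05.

Grand mean = 80.25. SS_between = 2409.0, MS_between = 803.0. F = 6.692, F_crit ≈ 2.816. Reject H₀.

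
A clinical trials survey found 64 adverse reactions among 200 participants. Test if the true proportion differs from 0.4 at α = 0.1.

p̂ = 0.32, p₀ = 0.4. z = (p̂ - p₀)/√(p₀(1-p₀)/n) = -2.309. Critical: ±1.645. Reject H₀.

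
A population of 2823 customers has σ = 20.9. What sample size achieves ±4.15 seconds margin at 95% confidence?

Without FPC: n₀ = (1.96×20.9/4.15)² = 97.434. With FPC: n = n₀N/(n₀+N-1) = 94.2 → n = 95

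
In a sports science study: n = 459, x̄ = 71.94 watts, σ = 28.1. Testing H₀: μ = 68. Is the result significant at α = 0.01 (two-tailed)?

z = (71.94 - 68)/(28.1/√459) = 3.004. Since |z| > 2.576, significant at α = 0.01.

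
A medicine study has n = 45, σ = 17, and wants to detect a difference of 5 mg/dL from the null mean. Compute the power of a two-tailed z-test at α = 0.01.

SE = σ/√n = 17/√45 = 2.534. Non-centrality λ = d/SE = 5/2.534 = 1.973. Power ≈ Φ(λ - z_{α/2}) = Φ(1.973 - 2.576) = Φ(-0.603) = 0.273.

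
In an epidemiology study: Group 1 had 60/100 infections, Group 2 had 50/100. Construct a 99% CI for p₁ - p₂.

p̂₁ = 0.6, p̂₂ = 0.5. Difference = 0.1. CI = (-0.08, 0.28)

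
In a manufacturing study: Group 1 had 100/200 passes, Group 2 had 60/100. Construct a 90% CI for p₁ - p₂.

p̂₁ = 0.5, p̂₂ = 0.6. Difference = -0.1. CI = (-0.199, -0.001)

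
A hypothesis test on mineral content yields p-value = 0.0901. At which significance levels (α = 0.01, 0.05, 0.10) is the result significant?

p = 0.0901. Significant at: α = 0.1.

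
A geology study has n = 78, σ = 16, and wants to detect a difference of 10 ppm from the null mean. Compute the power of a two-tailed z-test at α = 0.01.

SE = σ/√n = 16/√78 = 1.812. Non-centrality λ = d/SE = 10/1.812 = 5.52. Power ≈ Φ(λ - z_{α/2}) = Φ(5.52 - 2.576) = Φ(2.944) = 0.998.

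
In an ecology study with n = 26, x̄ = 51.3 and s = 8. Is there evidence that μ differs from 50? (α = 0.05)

t = (x̄ - μ₀)/(s/√n) = (51.3 - 50)/(8/√26) = 0.829. df = 25, critical t = ±2.06. Fail to reject H₀.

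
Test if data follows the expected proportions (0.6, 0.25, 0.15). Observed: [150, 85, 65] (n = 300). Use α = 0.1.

Expected: [180.0, 75.0, 45.0]. χ² = 15.222. df = 2, critical = 4.605. Reject H₀.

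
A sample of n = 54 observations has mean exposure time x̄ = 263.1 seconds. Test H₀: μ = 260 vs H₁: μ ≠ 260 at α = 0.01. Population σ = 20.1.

z = (x̄ - μ₀)/(σ/√n) = (263.1 - 260)/(20.1/√54) = 1.133. Critical value: ±2.576. Since |1.133| ≤ 2.576, Fail to reject H₀.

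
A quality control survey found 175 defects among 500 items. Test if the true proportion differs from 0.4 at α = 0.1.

p̂ = 0.35, p₀ = 0.4. z = (p̂ - p₀)/√(p₀(1-p₀)/n) = -2.282. Critical: ±1.645. Reject H₀.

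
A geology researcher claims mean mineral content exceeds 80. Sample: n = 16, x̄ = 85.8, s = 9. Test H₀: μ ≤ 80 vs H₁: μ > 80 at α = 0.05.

t = (85.8 - 80)/(9/√16) = 2.578, df = 15. Critical t = 1.753. Reject H₀.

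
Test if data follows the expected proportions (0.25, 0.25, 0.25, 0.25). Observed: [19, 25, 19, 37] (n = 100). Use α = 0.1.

Expected: [25.0, 25.0, 25.0, 25.0]. χ² = 8.64. df = 3, critical = 6.251. Reject H₀.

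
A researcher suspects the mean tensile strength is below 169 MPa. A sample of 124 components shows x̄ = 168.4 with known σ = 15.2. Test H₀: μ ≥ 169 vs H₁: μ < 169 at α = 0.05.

z = -0.44. Critical value: -1.645. Fail to reject H₀.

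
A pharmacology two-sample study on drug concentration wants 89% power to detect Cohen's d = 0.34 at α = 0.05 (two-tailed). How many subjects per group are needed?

z_{α/2} = 1.96, z_β = Φ⁻¹(0.89) = 1.227. For small effect (d = 0.34): n per group = 2(z_{α/2} + z_β)²/d² = 2(1.96 + 1.227)²/0.34² = 175.7 → 176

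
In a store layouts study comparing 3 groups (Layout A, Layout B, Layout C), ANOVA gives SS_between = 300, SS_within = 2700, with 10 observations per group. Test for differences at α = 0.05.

df_between = 2, df_within = 27. F = MS_between/MS_within = 150.0/100.0 = 1.5. F_crit ≈ 3.354. Fail to reject H₀.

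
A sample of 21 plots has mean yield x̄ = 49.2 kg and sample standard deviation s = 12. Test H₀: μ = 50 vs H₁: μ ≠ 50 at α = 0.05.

t = (x̄ - μ₀)/(s/√n) = (49.2 - 50)/(12/√21) = -0.306. df = 20, critical t = ±2.086. Fail to reject H₀.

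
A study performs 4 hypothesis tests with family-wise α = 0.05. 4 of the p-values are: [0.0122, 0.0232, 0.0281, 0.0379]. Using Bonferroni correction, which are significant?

Bonferroni α = 0.05/4 = 0.0125. Significant p-values: [0.0122]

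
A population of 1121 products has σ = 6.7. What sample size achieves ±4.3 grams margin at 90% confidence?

Without FPC: n₀ = (1.645×6.7/4.3)² = 6.57. With FPC: n = n₀N/(n₀+N-1) = 6.5 → n = 7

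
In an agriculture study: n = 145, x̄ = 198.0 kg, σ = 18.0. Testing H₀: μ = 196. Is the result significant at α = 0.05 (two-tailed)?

z = (198.0 - 196)/(18.0/√145) = 1.338. Since |z| ≤ 1.96, not significant at α = 0.05.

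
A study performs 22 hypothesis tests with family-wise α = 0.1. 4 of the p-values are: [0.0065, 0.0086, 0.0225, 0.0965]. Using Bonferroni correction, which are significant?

Bonferroni α = 0.1/22 = 0.00455. None of the given p-values are significant.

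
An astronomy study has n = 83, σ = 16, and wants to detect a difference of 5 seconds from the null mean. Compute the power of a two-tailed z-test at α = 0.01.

SE = σ/√n = 16/√83 = 1.756. Non-centrality λ = d/SE = 5/1.756 = 2.847. Power ≈ Φ(λ - z_{α/2}) = Φ(2.847 - 2.576) = Φ(0.271) = 0.607.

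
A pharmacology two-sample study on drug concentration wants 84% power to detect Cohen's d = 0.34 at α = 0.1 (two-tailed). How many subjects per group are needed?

z_{α/2} = 1.645, z_β = Φ⁻¹(0.84) = 0.994. For small effect (d = 0.34): n per group = 2(z_{α/2} + z_β)²/d² = 2(1.645 + 0.994)²/0.34² = 120.5 → 121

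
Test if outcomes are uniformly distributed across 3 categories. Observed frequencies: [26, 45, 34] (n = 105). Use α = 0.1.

Expected = 35 each. χ² = Σ(O-E)²/E = 5.2. df = 2, critical value = 4.605. Reject H₀.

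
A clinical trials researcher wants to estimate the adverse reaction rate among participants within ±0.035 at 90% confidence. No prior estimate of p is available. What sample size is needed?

Conservative approach: use p = 0.5 (maximizes p(1-p) = 0.25). n = z²(0.25)/E² = 1.645²×0.25/0.035² = 552.2 → n = 553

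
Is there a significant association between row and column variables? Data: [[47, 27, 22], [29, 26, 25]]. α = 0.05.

χ² = 3.044. df = 2, critical = 5.991. Fail to reject H₀. No evidence of dependence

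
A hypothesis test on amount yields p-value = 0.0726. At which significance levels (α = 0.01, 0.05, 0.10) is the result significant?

p = 0.0726. Significant at: α = 0.1.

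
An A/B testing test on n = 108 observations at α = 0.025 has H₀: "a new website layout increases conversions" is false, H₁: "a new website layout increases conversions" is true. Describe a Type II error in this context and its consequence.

Type II error: failing to reject H₀ when it is false — concluding that a new website layout increases conversions is not supported when in fact it is. Consequence: discarding a layout that would have improved conversions — lost revenue.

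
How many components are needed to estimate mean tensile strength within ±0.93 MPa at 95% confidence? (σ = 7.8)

n = (z*σ/E)² = (1.96×7.8/0.93)² = 270.2 → n = 271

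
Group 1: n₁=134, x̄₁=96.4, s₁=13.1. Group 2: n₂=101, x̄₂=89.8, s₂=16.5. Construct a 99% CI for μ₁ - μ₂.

Difference = 6.6. SE = √(13.1²/134 + 16.5²/101) = 1.994. CI = (1.46, 11.74)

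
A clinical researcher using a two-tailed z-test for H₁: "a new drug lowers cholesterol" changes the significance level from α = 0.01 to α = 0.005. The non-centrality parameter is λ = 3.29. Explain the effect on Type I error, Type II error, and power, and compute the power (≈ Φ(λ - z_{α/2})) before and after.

Decreasing α from 0.01 to 0.005:
• Type I error rate decreases (α is the Type I rate by definition).
• Critical value moves from z_{α/2} = 2.576 to 2.807, so power = Φ(λ - z_{α/2}) goes from Φ(3.29 - 2.576) = 0.762 to Φ(3.29 - 2.807) = 0.685.
• Type II error rate β = 1 - power therefore increases (0.238 → 0.315).
Appropriate when false positives are costly — here, approving an ineffective drug — patients take a useless medication and may skip effective alternatives.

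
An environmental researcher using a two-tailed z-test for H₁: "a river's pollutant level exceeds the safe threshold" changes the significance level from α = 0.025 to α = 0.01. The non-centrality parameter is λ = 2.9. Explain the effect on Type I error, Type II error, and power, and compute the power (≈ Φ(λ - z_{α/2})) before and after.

Decreasing α from 0.025 to 0.01:
• Type I error rate decreases (α is the Type I rate by definition).
• Critical value moves from z_{α/2} = 2.241 to 2.576, so power = Φ(λ - z_{α/2}) goes from Φ(2.9 - 2.241) = 0.745 to Φ(2.9 - 2.576) = 0.627.
• Type II error rate β = 1 - power therefore increases (0.255 → 0.373).
Appropriate when false positives are costly — here, shutting down a compliant factory unnecessarily.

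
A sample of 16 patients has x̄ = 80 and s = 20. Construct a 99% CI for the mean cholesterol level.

CI = x̄ ± t*(s/√n) = 80 ± 2.947(20/√16) = (65.27, 94.73)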